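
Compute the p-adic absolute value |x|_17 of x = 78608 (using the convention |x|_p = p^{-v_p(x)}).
|78608|_17 = 1/4913

Step 1 — compute v_17(x) by factoring powers of 17 out of the numerator and denominator: v_17(78608) = 3. Step 2 — apply |x|_p = p^{-v_p(x)} = 17^{-3} = 1/4913.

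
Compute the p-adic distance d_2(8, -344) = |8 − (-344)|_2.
d_2(8, -344) = 1/32

Step 1 — x − y = 8 − (-344) = 352. Step 2 — v_2(352) = 5 (factor: 352 = (2^5 · 11); the sign does not affect v_p). Step 3 — |x − y|_2 = 2^{-5} = 1/32.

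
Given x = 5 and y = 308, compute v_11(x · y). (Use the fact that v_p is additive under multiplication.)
v_11(1540) = 1

v_p(x) = 0 (factor: 5 = 11^0 · 5); v_p(y) = 1 (factor: 308 = 11^1 · 28). Additivity: v_p(xy) = v_p(x) + v_p(y) = 0 + 1 = 1. (Direct check: xy = 1540 = 11^1 · (140).)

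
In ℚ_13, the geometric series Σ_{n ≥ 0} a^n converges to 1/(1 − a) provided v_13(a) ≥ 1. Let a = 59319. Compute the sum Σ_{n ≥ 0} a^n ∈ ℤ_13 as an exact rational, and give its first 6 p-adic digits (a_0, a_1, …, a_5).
Σ a^n = 1/(1 − a) = -1/59318;  first 6 digits = (1, 0, 0, 1, 2, 0)

v_13(a) = 3 ≥ 1, so the series converges in ℤ_13 to 1/(1 − a) = 1/(1 − 59319) = -1/59318. Expand this rational in ℤ_13: compute digits iteratively via d_i = x_i mod 13, x_{i+1} = (x_i − d_i)/13. The first 6 digits are (1, 0, 0, 1, 2, 0).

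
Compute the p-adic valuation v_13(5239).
v_13(5239) = 2

v_13(n) is the largest exponent k such that 13^k divides n. Factor out: 5239 = 13^2 · 31. (Sign doesn't affect v_p.) So v_13(5239) = 2.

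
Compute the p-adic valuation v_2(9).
v_2(9) = 0

v_2(n) is the largest exponent k such that 2^k divides n. Factor out: 9 = 2^0 · 9. (Sign doesn't affect v_p.) So v_2(9) = 0.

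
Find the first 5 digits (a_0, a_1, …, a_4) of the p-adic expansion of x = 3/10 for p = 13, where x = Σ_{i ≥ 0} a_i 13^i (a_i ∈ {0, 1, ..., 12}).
(a_0, …, a_4) = (12, 3, 1, 9, 11)

v_13(3/10) = 0 (numerator and denominator both coprime to 13), so x ∈ ℤ_13^×. Compute digits iteratively via a_i = x_i mod 13, x_{i+1} = (x_i − a_i)/13, with x_0 = x:
  x_0 = 3/10;  a_0 = 12;  x_1 = (x_0 − 12)/13 = -9/10
  x_1 = -9/10;  a_1 = 3;  x_2 = (x_1 − 3)/13 = -3/10
  x_2 = -3/10;  a_2 = 1;  x_3 = (x_2 − 1)/13 = -1/10
  x_3 = -1/10;  a_3 = 9;  x_4 = (x_3 − 9)/13 = -7/10
  x_4 = -7/10;  a_4 = 11;  x_5 = (x_4 − 11)/13 = -9/10
Digits: (12, 3, 1, 9, 11).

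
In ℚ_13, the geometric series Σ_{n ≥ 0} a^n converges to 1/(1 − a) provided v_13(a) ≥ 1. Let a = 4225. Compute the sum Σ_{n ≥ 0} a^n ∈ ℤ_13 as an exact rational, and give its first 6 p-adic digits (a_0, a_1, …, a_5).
Σ a^n = 1/(1 − a) = -1/4224;  first 6 digits = (1, 0, 12, 1, 1, 9)

v_13(a) = 2 ≥ 1, so the series converges in ℤ_13 to 1/(1 − a) = 1/(1 − 4225) = -1/4224. Expand this rational in ℤ_13: compute digits iteratively via d_i = x_i mod 13, x_{i+1} = (x_i − d_i)/13. The first 6 digits are (1, 0, 12, 1, 1, 9).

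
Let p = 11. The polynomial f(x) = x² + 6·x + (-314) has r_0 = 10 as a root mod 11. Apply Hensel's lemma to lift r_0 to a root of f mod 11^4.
r_3 = 11362 (mod 14641)

Hensel: r_{i+1} = r_i − f(r_i)·(f′(r_i))^{-1} mod 11^{i+2}, f′(x) = 2x + 6. Iterate:
  r_0 = 10 (mod 11)
  r_1 = 109 (mod 121)
  r_2 = 714 (mod 1331)
  r_3 = 11362 (mod 14641)
Final: r = 11362 satisfies f(r) ≡ 0 mod 11^4.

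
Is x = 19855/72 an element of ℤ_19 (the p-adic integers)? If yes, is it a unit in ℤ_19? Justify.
x ∈ ℤ_19 but not a unit; v_19(x) = 2 > 0

ℤ_19 = {x ∈ ℚ_19 : v_19(x) ≥ 0} and ℤ_19^× = {x ∈ ℤ_19 : v_19(x) = 0}. Here v_19(19855/72) = v_19(num) − v_19(den) = 2; compare against these criteria.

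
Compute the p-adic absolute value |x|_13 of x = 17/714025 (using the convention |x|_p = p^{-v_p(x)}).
|17/714025|_13 = 28561

Step 1 — compute v_13(x) by factoring powers of 13 out of the numerator and denominator: v_13(17/714025) = -4. Step 2 — apply |x|_p = p^{-v_p(x)} = 13^{4} = 28561.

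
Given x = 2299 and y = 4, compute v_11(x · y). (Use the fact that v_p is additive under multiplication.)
v_11(9196) = 2

v_p(x) = 2 (factor: 2299 = 11^2 · 19); v_p(y) = 0 (factor: 4 = 11^0 · 4). Additivity: v_p(xy) = v_p(x) + v_p(y) = 2 + 0 = 2. (Direct check: xy = 9196 = 11^2 · (76).)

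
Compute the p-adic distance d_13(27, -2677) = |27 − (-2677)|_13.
d_13(27, -2677) = 1/169

Step 1 — x − y = 27 − (-2677) = 2704. Step 2 — v_13(2704) = 2 (factor: 2704 = (13^2 · 16); the sign does not affect v_p). Step 3 — |x − y|_13 = 13^{-2} = 1/169.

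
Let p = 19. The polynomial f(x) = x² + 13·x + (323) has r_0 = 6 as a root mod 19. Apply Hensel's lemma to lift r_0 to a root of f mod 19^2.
r_1 = 234 (mod 361)

Hensel: r_{i+1} = r_i − f(r_i)·(f′(r_i))^{-1} mod 19^{i+2}, f′(x) = 2x + 13. Iterate:
  r_0 = 6 (mod 19)
  r_1 = 234 (mod 361)
Final: r = 234 satisfies f(r) ≡ 0 mod 19^2.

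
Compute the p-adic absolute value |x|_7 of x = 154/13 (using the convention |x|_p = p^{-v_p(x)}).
|154/13|_7 = 1/7

Step 1 — compute v_7(x) by factoring powers of 7 out of the numerator and denominator: v_7(154/13) = 1. Step 2 — apply |x|_p = p^{-v_p(x)} = 7^{-1} = 1/7.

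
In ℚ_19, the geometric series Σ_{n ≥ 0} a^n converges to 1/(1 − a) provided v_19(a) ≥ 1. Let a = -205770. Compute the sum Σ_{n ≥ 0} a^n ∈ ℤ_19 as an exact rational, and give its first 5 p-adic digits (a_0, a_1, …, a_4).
Σ a^n = 1/(1 − a) = 1/205771;  first 5 digits = (1, 0, 0, 8, 17)

v_19(a) = 3 ≥ 1, so the series converges in ℤ_19 to 1/(1 − a) = 1/(1 − (-205770)) = 1/205771. Expand this rational in ℤ_19: compute digits iteratively via d_i = x_i mod 19, x_{i+1} = (x_i − d_i)/19. The first 5 digits are (1, 0, 0, 8, 17).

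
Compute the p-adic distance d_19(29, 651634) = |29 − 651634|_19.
d_19(29, 651634) = 1/130321

Step 1 — x − y = 29 − 651634 = -651605. Step 2 — v_19(-651605) = 4 (factor: -651605 = −(19^4 · 5); the sign does not affect v_p). Step 3 — |x − y|_19 = 19^{-4} = 1/130321.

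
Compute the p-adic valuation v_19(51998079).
v_19(51998079) = 5

v_19(n) is the largest exponent k such that 19^k divides n. Factor out: 51998079 = 19^5 · 21. (Sign doesn't affect v_p.) So v_19(51998079) = 5.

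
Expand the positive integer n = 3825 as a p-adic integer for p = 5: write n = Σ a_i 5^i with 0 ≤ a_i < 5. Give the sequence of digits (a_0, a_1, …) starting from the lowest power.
(a_0, a_1, …) = (0, 0, 3, 0, 1, 1)

Repeated division by 5 gives the digits low-to-high: 3825 = 3·5^2 + 1·5^4 + 1·5^5. Digit sequence: (0, 0, 3, 0, 1, 1).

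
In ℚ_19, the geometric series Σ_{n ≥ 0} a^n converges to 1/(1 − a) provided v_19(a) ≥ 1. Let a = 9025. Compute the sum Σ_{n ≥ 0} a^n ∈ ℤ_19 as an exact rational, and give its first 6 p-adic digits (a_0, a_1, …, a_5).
Σ a^n = 1/(1 − a) = -1/9024;  first 6 digits = (1, 0, 6, 1, 17, 13)

v_19(a) = 2 ≥ 1, so the series converges in ℤ_19 to 1/(1 − a) = 1/(1 − 9025) = -1/9024. Expand this rational in ℤ_19: compute digits iteratively via d_i = x_i mod 19, x_{i+1} = (x_i − d_i)/19. The first 6 digits are (1, 0, 6, 1, 17, 13).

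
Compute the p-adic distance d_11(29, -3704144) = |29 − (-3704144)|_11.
d_11(29, -3704144) = 1/161051

Step 1 — x − y = 29 − (-3704144) = 3704173. Step 2 — v_11(3704173) = 5 (factor: 3704173 = (11^5 · 23); the sign does not affect v_p). Step 3 — |x − y|_11 = 11^{-5} = 1/161051.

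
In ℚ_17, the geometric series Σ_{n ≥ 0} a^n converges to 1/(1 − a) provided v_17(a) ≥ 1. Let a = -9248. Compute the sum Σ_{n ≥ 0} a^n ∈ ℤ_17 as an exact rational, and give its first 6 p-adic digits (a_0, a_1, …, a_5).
Σ a^n = 1/(1 − a) = 1/9249;  first 6 digits = (1, 0, 2, 15, 3, 9)

v_17(a) = 2 ≥ 1, so the series converges in ℤ_17 to 1/(1 − a) = 1/(1 − (-9248)) = 1/9249. Expand this rational in ℤ_17: compute digits iteratively via d_i = x_i mod 17, x_{i+1} = (x_i − d_i)/17. The first 6 digits are (1, 0, 2, 15, 3, 9).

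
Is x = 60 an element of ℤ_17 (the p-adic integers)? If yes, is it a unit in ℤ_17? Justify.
x ∈ ℤ_17^× (unit); v_17(x) = 0

ℤ_17 = {x ∈ ℚ_17 : v_17(x) ≥ 0} and ℤ_17^× = {x ∈ ℤ_17 : v_17(x) = 0}. Here v_17(60) = v_17(num) − v_17(den) = 0; compare against these criteria.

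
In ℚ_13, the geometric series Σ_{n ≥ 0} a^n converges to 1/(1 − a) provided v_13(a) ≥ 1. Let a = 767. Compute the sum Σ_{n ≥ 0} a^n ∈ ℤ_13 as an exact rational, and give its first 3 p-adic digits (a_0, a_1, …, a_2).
Σ a^n = 1/(1 − a) = -1/766;  first 3 digits = (1, 7, 1)

v_13(a) = 1 ≥ 1, so the series converges in ℤ_13 to 1/(1 − a) = 1/(1 − 767) = -1/766. Expand this rational in ℤ_13: compute digits iteratively via d_i = x_i mod 13, x_{i+1} = (x_i − d_i)/13. The first 3 digits are (1, 7, 1).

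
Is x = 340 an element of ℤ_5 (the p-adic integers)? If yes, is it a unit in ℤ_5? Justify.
x ∈ ℤ_5 but not a unit; v_5(x) = 1 > 0

ℤ_5 = {x ∈ ℚ_5 : v_5(x) ≥ 0} and ℤ_5^× = {x ∈ ℤ_5 : v_5(x) = 0}. Here v_5(340) = v_5(num) − v_5(den) = 1; compare against these criteria.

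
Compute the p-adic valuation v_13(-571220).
v_13(-571220) = 4

v_13(n) is the largest exponent k such that 13^k divides n. Factor out: -571220 = -13^4 · 20. (Sign doesn't affect v_p.) So v_13(-571220) = 4.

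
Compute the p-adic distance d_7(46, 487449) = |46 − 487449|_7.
d_7(46, 487449) = 1/16807

Step 1 — x − y = 46 − 487449 = -487403. Step 2 — v_7(-487403) = 5 (factor: -487403 = −(7^5 · 29); the sign does not affect v_p). Step 3 — |x − y|_7 = 7^{-5} = 1/16807.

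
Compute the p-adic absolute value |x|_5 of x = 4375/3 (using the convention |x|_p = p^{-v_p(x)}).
|4375/3|_5 = 1/625

Step 1 — compute v_5(x) by factoring powers of 5 out of the numerator and denominator: v_5(4375/3) = 4. Step 2 — apply |x|_p = p^{-v_p(x)} = 5^{-4} = 1/625.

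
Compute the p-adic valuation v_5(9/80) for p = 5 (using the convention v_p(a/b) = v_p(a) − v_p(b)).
v_5(9/80) = -1

Factor powers of 5 from the numerator and denominator of the reduced fraction: 9 = 5^0 · 9 and 80 = 5^1 · 16. Apply v_p(a/b) = v_p(a) − v_p(b): v_5(9/80) = 0 − 1 = -1.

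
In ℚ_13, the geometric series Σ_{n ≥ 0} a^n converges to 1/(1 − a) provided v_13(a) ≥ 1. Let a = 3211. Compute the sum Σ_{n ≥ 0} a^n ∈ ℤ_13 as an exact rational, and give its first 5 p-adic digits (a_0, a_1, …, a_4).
Σ a^n = 1/(1 − a) = -1/3210;  first 5 digits = (1, 0, 6, 1, 10)

v_13(a) = 2 ≥ 1, so the series converges in ℤ_13 to 1/(1 − a) = 1/(1 − 3211) = -1/3210. Expand this rational in ℤ_13: compute digits iteratively via d_i = x_i mod 13, x_{i+1} = (x_i − d_i)/13. The first 5 digits are (1, 0, 6, 1, 10).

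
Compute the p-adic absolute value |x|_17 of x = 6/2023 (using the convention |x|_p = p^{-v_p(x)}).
|6/2023|_17 = 289

Step 1 — compute v_17(x) by factoring powers of 17 out of the numerator and denominator: v_17(6/2023) = -2. Step 2 — apply |x|_p = p^{-v_p(x)} = 17^{2} = 289.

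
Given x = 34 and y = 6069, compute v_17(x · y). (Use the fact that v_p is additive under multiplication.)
v_17(206346) = 3

v_p(x) = 1 (factor: 34 = 17^1 · 2); v_p(y) = 2 (factor: 6069 = 17^2 · 21). Additivity: v_p(xy) = v_p(x) + v_p(y) = 1 + 2 = 3. (Direct check: xy = 206346 = 17^3 · (42).)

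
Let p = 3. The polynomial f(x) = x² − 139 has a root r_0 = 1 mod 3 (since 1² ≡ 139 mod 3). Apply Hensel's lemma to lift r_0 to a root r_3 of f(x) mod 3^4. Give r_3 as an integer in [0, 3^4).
r_3 = 25 (mod 81)

Hensel's recurrence: r_{i+1} = r_i − f(r_i)·(f′(r_i))^{-1} mod 3^{i+2}, with f′(x) = 2x. Iterate:
  r_0 = 1 (mod 3)
  r_1 = 7 (mod 9)
  r_2 = 25 (mod 27)
  r_3 = 25 (mod 81)
Final: r_3 = 25, and one checks f(r_3) ≡ 0 mod 3^4.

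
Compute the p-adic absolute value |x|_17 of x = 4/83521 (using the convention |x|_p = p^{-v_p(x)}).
|4/83521|_17 = 83521

Step 1 — compute v_17(x) by factoring powers of 17 out of the numerator and denominator: v_17(4/83521) = -4. Step 2 — apply |x|_p = p^{-v_p(x)} = 17^{4} = 83521.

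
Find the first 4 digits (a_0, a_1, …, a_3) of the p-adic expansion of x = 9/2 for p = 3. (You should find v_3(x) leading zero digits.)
(a_0, …, a_3) = (0, 0, 2, 1)

v_3(9/2) = 2, so a_0 = ... = a_1 = 0. Factor out: x = 3^2 · u with u = 1/2 a unit in ℤ_3. Expand u iteratively via a_{v+i} = u_i mod 3, u_{i+1} = (u_i − a_{v+i})/3:
  u_0 = 1/2;  a_2 = 2;  u_1 = (u_0 − 2)/3 = -1/2
  u_1 = -1/2;  a_3 = 1;  u_2 = (u_1 − 1)/3 = -1/2
Digits: (0, 0, 2, 1).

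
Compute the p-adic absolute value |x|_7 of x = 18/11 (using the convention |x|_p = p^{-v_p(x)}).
|18/11|_7 = 1

Step 1 — compute v_7(x) by factoring powers of 7 out of the numerator and denominator: v_7(18/11) = 0. Step 2 — apply |x|_p = p^{-v_p(x)} = 7^{0} = 1.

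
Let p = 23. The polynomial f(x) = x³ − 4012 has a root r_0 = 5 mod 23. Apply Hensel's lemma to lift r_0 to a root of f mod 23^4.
r_3 = 120295 (mod 279841)

Hensel: r_{i+1} = r_i − f(r_i)/f′(r_i) mod 23^{i+2}, where f′(x) = 3x². Iterate:
  r_0 = 5 (mod 23)
  r_1 = 212 (mod 529)
  r_2 = 10792 (mod 12167)
  r_3 = 120295 (mod 279841)
Final: r = 120295 with f(r) ≡ 0 mod 23^4.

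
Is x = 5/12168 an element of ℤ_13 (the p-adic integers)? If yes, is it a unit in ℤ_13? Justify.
x ∉ ℤ_13 (v_13(x) = -2 < 0)

ℤ_13 = {x ∈ ℚ_13 : v_13(x) ≥ 0} and ℤ_13^× = {x ∈ ℤ_13 : v_13(x) = 0}. Here v_13(5/12168) = v_13(num) − v_13(den) = -2; compare against these criteria.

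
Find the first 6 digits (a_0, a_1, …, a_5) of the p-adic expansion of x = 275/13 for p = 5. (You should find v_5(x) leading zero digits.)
(a_0, …, a_5) = (0, 0, 2, 4, 3, 0)

v_5(275/13) = 2, so a_0 = ... = a_1 = 0. Factor out: x = 5^2 · u with u = 11/13 a unit in ℤ_5. Expand u iteratively via a_{v+i} = u_i mod 5, u_{i+1} = (u_i − a_{v+i})/5:
  u_0 = 11/13;  a_2 = 2;  u_1 = (u_0 − 2)/5 = -3/13
  u_1 = -3/13;  a_3 = 4;  u_2 = (u_1 − 4)/5 = -11/13
  u_2 = -11/13;  a_4 = 3;  u_3 = (u_2 − 3)/5 = -10/13
  u_3 = -10/13;  a_5 = 0;  u_4 = (u_3 − 0)/5 = -2/13
Digits: (0, 0, 2, 4, 3, 0).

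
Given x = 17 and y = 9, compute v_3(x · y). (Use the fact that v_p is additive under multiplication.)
v_3(153) = 2

v_p(x) = 0 (factor: 17 = 3^0 · 17); v_p(y) = 2 (factor: 9 = 3^2 · 1). Additivity: v_p(xy) = v_p(x) + v_p(y) = 0 + 2 = 2. (Direct check: xy = 153 = 3^2 · (17).)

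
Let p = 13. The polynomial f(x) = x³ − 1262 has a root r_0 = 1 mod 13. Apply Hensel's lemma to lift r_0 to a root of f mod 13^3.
r_2 = 1210 (mod 2197)

Hensel: r_{i+1} = r_i − f(r_i)/f′(r_i) mod 13^{i+2}, where f′(x) = 3x². Iterate:
  r_0 = 1 (mod 13)
  r_1 = 27 (mod 169)
  r_2 = 1210 (mod 2197)
Final: r = 1210 with f(r) ≡ 0 mod 13^3.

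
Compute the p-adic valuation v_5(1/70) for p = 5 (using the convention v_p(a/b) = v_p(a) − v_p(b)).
v_5(1/70) = -1

Factor powers of 5 from the numerator and denominator of the reduced fraction: 1 = 5^0 · 1 and 70 = 5^1 · 14. Apply v_p(a/b) = v_p(a) − v_p(b): v_5(1/70) = 0 − 1 = -1.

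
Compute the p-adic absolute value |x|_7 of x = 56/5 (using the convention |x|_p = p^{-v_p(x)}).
|56/5|_7 = 1/7

Step 1 — compute v_7(x) by factoring powers of 7 out of the numerator and denominator: v_7(56/5) = 1. Step 2 — apply |x|_p = p^{-v_p(x)} = 7^{-1} = 1/7.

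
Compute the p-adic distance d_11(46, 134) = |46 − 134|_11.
d_11(46, 134) = 1/11

Step 1 — x − y = 46 − 134 = -88. Step 2 — v_11(-88) = 1 (factor: -88 = −(11^1 · 8); the sign does not affect v_p). Step 3 — |x − y|_11 = 11^{-1} = 1/11.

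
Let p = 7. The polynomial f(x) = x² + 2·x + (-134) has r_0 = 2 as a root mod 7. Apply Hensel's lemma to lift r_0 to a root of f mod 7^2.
r_1 = 23 (mod 49)

Hensel: r_{i+1} = r_i − f(r_i)·(f′(r_i))^{-1} mod 7^{i+2}, f′(x) = 2x + 2. Iterate:
  r_0 = 2 (mod 7)
  r_1 = 23 (mod 49)
Final: r = 23 satisfies f(r) ≡ 0 mod 7^2.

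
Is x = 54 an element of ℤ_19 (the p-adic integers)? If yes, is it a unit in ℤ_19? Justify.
x ∈ ℤ_19^× (unit); v_19(x) = 0

ℤ_19 = {x ∈ ℚ_19 : v_19(x) ≥ 0} and ℤ_19^× = {x ∈ ℤ_19 : v_19(x) = 0}. Here v_19(54) = v_19(num) − v_19(den) = 0; compare against these criteria.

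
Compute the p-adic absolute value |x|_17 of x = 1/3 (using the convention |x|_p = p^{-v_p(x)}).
|1/3|_17 = 1

Step 1 — compute v_17(x) by factoring powers of 17 out of the numerator and denominator: v_17(1/3) = 0. Step 2 — apply |x|_p = p^{-v_p(x)} = 17^{0} = 1.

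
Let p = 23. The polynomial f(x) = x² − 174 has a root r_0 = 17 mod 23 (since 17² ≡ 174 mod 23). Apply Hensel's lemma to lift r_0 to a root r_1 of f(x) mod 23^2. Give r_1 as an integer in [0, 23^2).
r_1 = 247 (mod 529)

Hensel's recurrence: r_{i+1} = r_i − f(r_i)·(f′(r_i))^{-1} mod 23^{i+2}, with f′(x) = 2x. Iterate:
  r_0 = 17 (mod 23)
  r_1 = 247 (mod 529)
Final: r_1 = 247, and one checks f(r_1) ≡ 0 mod 23^2.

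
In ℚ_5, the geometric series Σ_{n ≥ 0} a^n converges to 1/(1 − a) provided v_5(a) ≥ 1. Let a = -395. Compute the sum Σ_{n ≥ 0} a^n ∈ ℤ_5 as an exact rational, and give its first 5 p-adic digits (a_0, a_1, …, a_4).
Σ a^n = 1/(1 − a) = 1/396;  first 5 digits = (1, 1, 0, 1, 2)

v_5(a) = 1 ≥ 1, so the series converges in ℤ_5 to 1/(1 − a) = 1/(1 − (-395)) = 1/396. Expand this rational in ℤ_5: compute digits iteratively via d_i = x_i mod 5, x_{i+1} = (x_i − d_i)/5. The first 5 digits are (1, 1, 0, 1, 2).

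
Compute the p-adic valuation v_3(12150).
v_3(12150) = 5

v_3(n) is the largest exponent k such that 3^k divides n. Factor out: 12150 = 3^5 · 50. (Sign doesn't affect v_p.) So v_3(12150) = 5.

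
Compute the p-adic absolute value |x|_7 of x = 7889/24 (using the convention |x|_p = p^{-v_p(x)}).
|7889/24|_7 = 1/343

Step 1 — compute v_7(x) by factoring powers of 7 out of the numerator and denominator: v_7(7889/24) = 3. Step 2 — apply |x|_p = p^{-v_p(x)} = 7^{-3} = 1/343.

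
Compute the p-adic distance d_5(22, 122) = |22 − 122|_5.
d_5(22, 122) = 1/25

Step 1 — x − y = 22 − 122 = -100. Step 2 — v_5(-100) = 2 (factor: -100 = −(5^2 · 4); the sign does not affect v_p). Step 3 — |x − y|_5 = 5^{-2} = 1/25.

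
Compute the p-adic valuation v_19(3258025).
v_19(3258025) = 4

v_19(n) is the largest exponent k such that 19^k divides n. Factor out: 3258025 = 19^4 · 25. (Sign doesn't affect v_p.) So v_19(3258025) = 4.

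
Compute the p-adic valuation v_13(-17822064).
v_13(-17822064) = 5

v_13(n) is the largest exponent k such that 13^k divides n. Factor out: -17822064 = -13^5 · 48. (Sign doesn't affect v_p.) So v_13(-17822064) = 5.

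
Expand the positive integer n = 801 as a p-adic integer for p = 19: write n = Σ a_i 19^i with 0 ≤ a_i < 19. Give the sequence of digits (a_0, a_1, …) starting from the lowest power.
(a_0, a_1, …) = (3, 4, 2)

Repeated division by 19 gives the digits low-to-high: 801 = 3 + 4·19^1 + 2·19^2. Digit sequence: (3, 4, 2).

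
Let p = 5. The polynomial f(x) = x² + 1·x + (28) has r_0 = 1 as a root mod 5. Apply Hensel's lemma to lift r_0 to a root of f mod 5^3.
r_2 = 41 (mod 125)

Hensel: r_{i+1} = r_i − f(r_i)·(f′(r_i))^{-1} mod 5^{i+2}, f′(x) = 2x + 1. Iterate:
  r_0 = 1 (mod 5)
  r_1 = 16 (mod 25)
  r_2 = 41 (mod 125)
Final: r = 41 satisfies f(r) ≡ 0 mod 5^3.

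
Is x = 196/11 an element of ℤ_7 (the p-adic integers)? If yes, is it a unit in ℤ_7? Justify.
x ∈ ℤ_7 but not a unit; v_7(x) = 2 > 0

ℤ_7 = {x ∈ ℚ_7 : v_7(x) ≥ 0} and ℤ_7^× = {x ∈ ℤ_7 : v_7(x) = 0}. Here v_7(196/11) = v_7(num) − v_7(den) = 2; compare against these criteria.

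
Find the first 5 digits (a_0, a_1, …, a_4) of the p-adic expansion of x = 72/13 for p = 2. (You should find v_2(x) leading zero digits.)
(a_0, …, a_4) = (0, 0, 0, 1, 0)

v_2(72/13) = 3, so a_0 = ... = a_2 = 0. Factor out: x = 2^3 · u with u = 9/13 a unit in ℤ_2. Expand u iteratively via a_{v+i} = u_i mod 2, u_{i+1} = (u_i − a_{v+i})/2:
  u_0 = 9/13;  a_3 = 1;  u_1 = (u_0 − 1)/2 = -2/13
  u_1 = -2/13;  a_4 = 0;  u_2 = (u_1 − 0)/2 = -1/13
Digits: (0, 0, 0, 1, 0).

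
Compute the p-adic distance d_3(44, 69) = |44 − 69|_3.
d_3(44, 69) = 1

Step 1 — x − y = 44 − 69 = -25. Step 2 — v_3(-25) = 0 (factor: -25 = −(3^0 · 25); the sign does not affect v_p). Step 3 — |x − y|_3 = 3^{0} = 1.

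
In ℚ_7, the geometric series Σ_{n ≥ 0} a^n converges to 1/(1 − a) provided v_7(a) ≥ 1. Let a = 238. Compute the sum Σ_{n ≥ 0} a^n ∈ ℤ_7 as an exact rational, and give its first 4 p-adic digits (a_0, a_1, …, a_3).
Σ a^n = 1/(1 − a) = -1/237;  first 4 digits = (1, 6, 5, 3)

v_7(a) = 1 ≥ 1, so the series converges in ℤ_7 to 1/(1 − a) = 1/(1 − 238) = -1/237. Expand this rational in ℤ_7: compute digits iteratively via d_i = x_i mod 7, x_{i+1} = (x_i − d_i)/7. The first 4 digits are (1, 6, 5, 3).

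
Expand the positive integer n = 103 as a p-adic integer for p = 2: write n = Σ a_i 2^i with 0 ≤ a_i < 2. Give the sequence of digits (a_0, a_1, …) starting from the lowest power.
(a_0, a_1, …) = (1, 1, 1, 0, 0, 1, 1)

Repeated division by 2 gives the digits low-to-high: 103 = 1 + 1·2^1 + 1·2^2 + 1·2^5 + 1·2^6. Digit sequence: (1, 1, 1, 0, 0, 1, 1).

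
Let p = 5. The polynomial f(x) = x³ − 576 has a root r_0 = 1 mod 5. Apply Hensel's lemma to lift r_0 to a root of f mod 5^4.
r_3 = 401 (mod 625)

Hensel: r_{i+1} = r_i − f(r_i)/f′(r_i) mod 5^{i+2}, where f′(x) = 3x². Iterate:
  r_0 = 1 (mod 5)
  r_1 = 1 (mod 25)
  r_2 = 26 (mod 125)
  r_3 = 401 (mod 625)
Final: r = 401 with f(r) ≡ 0 mod 5^4.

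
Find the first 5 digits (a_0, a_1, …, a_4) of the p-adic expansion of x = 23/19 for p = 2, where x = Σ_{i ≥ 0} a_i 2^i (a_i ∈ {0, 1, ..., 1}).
(a_0, …, a_4) = (1, 0, 1, 1, 0)

v_2(23/19) = 0 (numerator and denominator both coprime to 2), so x ∈ ℤ_2^×. Compute digits iteratively via a_i = x_i mod 2, x_{i+1} = (x_i − a_i)/2, with x_0 = x:
  x_0 = 23/19;  a_0 = 1;  x_1 = (x_0 − 1)/2 = 2/19
  x_1 = 2/19;  a_1 = 0;  x_2 = (x_1 − 0)/2 = 1/19
  x_2 = 1/19;  a_2 = 1;  x_3 = (x_2 − 1)/2 = -9/19
  x_3 = -9/19;  a_3 = 1;  x_4 = (x_3 − 1)/2 = -14/19
  x_4 = -14/19;  a_4 = 0;  x_5 = (x_4 − 0)/2 = -7/19
Digits: (1, 0, 1, 1, 0).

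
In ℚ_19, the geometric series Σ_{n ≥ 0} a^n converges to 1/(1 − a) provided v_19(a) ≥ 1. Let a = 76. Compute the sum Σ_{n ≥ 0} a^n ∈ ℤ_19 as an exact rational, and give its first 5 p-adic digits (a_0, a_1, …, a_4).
Σ a^n = 1/(1 − a) = -1/75;  first 5 digits = (1, 4, 16, 7, 12)

v_19(a) = 1 ≥ 1, so the series converges in ℤ_19 to 1/(1 − a) = 1/(1 − 76) = -1/75. Expand this rational in ℤ_19: compute digits iteratively via d_i = x_i mod 19, x_{i+1} = (x_i − d_i)/19. The first 5 digits are (1, 4, 16, 7, 12).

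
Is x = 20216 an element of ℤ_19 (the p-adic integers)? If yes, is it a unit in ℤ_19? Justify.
x ∈ ℤ_19 but not a unit; v_19(x) = 2 > 0

ℤ_19 = {x ∈ ℚ_19 : v_19(x) ≥ 0} and ℤ_19^× = {x ∈ ℤ_19 : v_19(x) = 0}. Here v_19(20216) = v_19(num) − v_19(den) = 2; compare against these criteria.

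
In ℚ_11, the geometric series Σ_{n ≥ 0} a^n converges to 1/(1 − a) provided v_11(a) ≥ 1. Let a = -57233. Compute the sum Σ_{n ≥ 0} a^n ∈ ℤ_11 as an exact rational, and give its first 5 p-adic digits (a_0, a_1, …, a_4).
Σ a^n = 1/(1 − a) = 1/57234;  first 5 digits = (1, 0, 0, 1, 7)

v_11(a) = 3 ≥ 1, so the series converges in ℤ_11 to 1/(1 − a) = 1/(1 − (-57233)) = 1/57234. Expand this rational in ℤ_11: compute digits iteratively via d_i = x_i mod 11, x_{i+1} = (x_i − d_i)/11. The first 5 digits are (1, 0, 0, 1, 7).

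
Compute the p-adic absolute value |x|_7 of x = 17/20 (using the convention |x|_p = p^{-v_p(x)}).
|17/20|_7 = 1

Step 1 — compute v_7(x) by factoring powers of 7 out of the numerator and denominator: v_7(17/20) = 0. Step 2 — apply |x|_p = p^{-v_p(x)} = 7^{0} = 1.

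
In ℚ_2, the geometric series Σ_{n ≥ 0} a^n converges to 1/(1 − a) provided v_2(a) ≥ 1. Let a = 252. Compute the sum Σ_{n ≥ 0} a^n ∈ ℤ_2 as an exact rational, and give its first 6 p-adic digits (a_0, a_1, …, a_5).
Σ a^n = 1/(1 − a) = -1/251;  first 6 digits = (1, 0, 1, 1, 0, 0)

v_2(a) = 2 ≥ 1, so the series converges in ℤ_2 to 1/(1 − a) = 1/(1 − 252) = -1/251. Expand this rational in ℤ_2: compute digits iteratively via d_i = x_i mod 2, x_{i+1} = (x_i − d_i)/2. The first 6 digits are (1, 0, 1, 1, 0, 0).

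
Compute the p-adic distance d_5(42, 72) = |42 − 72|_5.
d_5(42, 72) = 1/5

Step 1 — x − y = 42 − 72 = -30. Step 2 — v_5(-30) = 1 (factor: -30 = −(5^1 · 6); the sign does not affect v_p). Step 3 — |x − y|_5 = 5^{-1} = 1/5.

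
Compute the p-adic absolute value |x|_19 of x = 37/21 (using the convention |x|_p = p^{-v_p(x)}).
|37/21|_19 = 1

Step 1 — compute v_19(x) by factoring powers of 19 out of the numerator and denominator: v_19(37/21) = 0. Step 2 — apply |x|_p = p^{-v_p(x)} = 19^{0} = 1.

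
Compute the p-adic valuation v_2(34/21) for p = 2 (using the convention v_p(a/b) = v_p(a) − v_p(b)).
v_2(34/21) = 1

Factor powers of 2 from the numerator and denominator of the reduced fraction: 34 = 2^1 · 17 and 21 = 2^0 · 21. Apply v_p(a/b) = v_p(a) − v_p(b): v_2(34/21) = 1 − 0 = 1.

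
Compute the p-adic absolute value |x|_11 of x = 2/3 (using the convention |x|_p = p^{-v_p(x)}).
|2/3|_11 = 1

Step 1 — compute v_11(x) by factoring powers of 11 out of the numerator and denominator: v_11(2/3) = 0. Step 2 — apply |x|_p = p^{-v_p(x)} = 11^{0} = 1.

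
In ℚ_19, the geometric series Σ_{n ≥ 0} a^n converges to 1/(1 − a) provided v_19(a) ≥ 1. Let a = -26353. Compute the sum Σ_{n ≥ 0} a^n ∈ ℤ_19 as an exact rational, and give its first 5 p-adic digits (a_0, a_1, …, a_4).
Σ a^n = 1/(1 − a) = 1/26354;  first 5 digits = (1, 0, 3, 15, 8)

v_19(a) = 2 ≥ 1, so the series converges in ℤ_19 to 1/(1 − a) = 1/(1 − (-26353)) = 1/26354. Expand this rational in ℤ_19: compute digits iteratively via d_i = x_i mod 19, x_{i+1} = (x_i − d_i)/19. The first 5 digits are (1, 0, 3, 15, 8).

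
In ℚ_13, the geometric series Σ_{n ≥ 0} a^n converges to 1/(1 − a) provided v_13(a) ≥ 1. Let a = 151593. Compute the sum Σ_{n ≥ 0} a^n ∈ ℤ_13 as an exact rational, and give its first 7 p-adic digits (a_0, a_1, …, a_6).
Σ a^n = 1/(1 − a) = -1/151592;  first 7 digits = (1, 0, 0, 4, 5, 0, 3)

v_13(a) = 3 ≥ 1, so the series converges in ℤ_13 to 1/(1 − a) = 1/(1 − 151593) = -1/151592. Expand this rational in ℤ_13: compute digits iteratively via d_i = x_i mod 13, x_{i+1} = (x_i − d_i)/13. The first 7 digits are (1, 0, 0, 4, 5, 0, 3).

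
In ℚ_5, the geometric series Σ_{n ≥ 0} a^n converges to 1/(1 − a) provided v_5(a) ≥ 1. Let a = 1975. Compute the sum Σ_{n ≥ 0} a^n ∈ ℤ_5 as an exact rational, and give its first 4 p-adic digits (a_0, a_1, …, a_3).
Σ a^n = 1/(1 − a) = -1/1974;  first 4 digits = (1, 0, 4, 0)

v_5(a) = 2 ≥ 1, so the series converges in ℤ_5 to 1/(1 − a) = 1/(1 − 1975) = -1/1974. Expand this rational in ℤ_5: compute digits iteratively via d_i = x_i mod 5, x_{i+1} = (x_i − d_i)/5. The first 4 digits are (1, 0, 4, 0).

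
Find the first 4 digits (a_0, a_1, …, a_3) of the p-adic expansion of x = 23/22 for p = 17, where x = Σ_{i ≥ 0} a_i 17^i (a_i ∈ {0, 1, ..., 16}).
(a_0, …, a_3) = (8, 5, 2, 13)

v_17(23/22) = 0 (numerator and denominator both coprime to 17), so x ∈ ℤ_17^×. Compute digits iteratively via a_i = x_i mod 17, x_{i+1} = (x_i − a_i)/17, with x_0 = x:
  x_0 = 23/22;  a_0 = 8;  x_1 = (x_0 − 8)/17 = -9/22
  x_1 = -9/22;  a_1 = 5;  x_2 = (x_1 − 5)/17 = -7/22
  x_2 = -7/22;  a_2 = 2;  x_3 = (x_2 − 2)/17 = -3/22
  x_3 = -3/22;  a_3 = 13;  x_4 = (x_3 − 13)/17 = -17/22
Digits: (8, 5, 2, 13).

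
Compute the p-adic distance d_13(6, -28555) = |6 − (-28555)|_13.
d_13(6, -28555) = 1/28561

Step 1 — x − y = 6 − (-28555) = 28561. Step 2 — v_13(28561) = 4 (factor: 28561 = (13^4 · 1); the sign does not affect v_p). Step 3 — |x − y|_13 = 13^{-4} = 1/28561.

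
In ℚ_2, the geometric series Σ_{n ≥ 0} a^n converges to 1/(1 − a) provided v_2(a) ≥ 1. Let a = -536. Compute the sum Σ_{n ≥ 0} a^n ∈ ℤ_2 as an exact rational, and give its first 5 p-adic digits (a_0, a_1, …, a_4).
Σ a^n = 1/(1 − a) = 1/537;  first 5 digits = (1, 0, 0, 1, 0)

v_2(a) = 3 ≥ 1, so the series converges in ℤ_2 to 1/(1 − a) = 1/(1 − (-536)) = 1/537. Expand this rational in ℤ_2: compute digits iteratively via d_i = x_i mod 2, x_{i+1} = (x_i − d_i)/2. The first 5 digits are (1, 0, 0, 1, 0).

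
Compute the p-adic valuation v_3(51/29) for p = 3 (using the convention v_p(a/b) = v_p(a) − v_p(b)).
v_3(51/29) = 1

Factor powers of 3 from the numerator and denominator of the reduced fraction: 51 = 3^1 · 17 and 29 = 3^0 · 29. Apply v_p(a/b) = v_p(a) − v_p(b): v_3(51/29) = 1 − 0 = 1.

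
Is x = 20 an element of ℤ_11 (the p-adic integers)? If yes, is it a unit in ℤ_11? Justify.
x ∈ ℤ_11^× (unit); v_11(x) = 0

ℤ_11 = {x ∈ ℚ_11 : v_11(x) ≥ 0} and ℤ_11^× = {x ∈ ℤ_11 : v_11(x) = 0}. Here v_11(20) = v_11(num) − v_11(den) = 0; compare against these criteria.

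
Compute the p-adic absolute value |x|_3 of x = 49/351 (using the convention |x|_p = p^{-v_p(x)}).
|49/351|_3 = 27

Step 1 — compute v_3(x) by factoring powers of 3 out of the numerator and denominator: v_3(49/351) = -3. Step 2 — apply |x|_p = p^{-v_p(x)} = 3^{3} = 27.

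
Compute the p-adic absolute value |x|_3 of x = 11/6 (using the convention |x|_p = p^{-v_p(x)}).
|11/6|_3 = 3

Step 1 — compute v_3(x) by factoring powers of 3 out of the numerator and denominator: v_3(11/6) = -1. Step 2 — apply |x|_p = p^{-v_p(x)} = 3^{1} = 3.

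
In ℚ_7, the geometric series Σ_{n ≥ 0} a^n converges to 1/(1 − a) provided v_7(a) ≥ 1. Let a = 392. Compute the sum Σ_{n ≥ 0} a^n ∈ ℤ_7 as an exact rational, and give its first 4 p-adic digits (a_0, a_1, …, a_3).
Σ a^n = 1/(1 − a) = -1/391;  first 4 digits = (1, 0, 1, 1)

v_7(a) = 2 ≥ 1, so the series converges in ℤ_7 to 1/(1 − a) = 1/(1 − 392) = -1/391. Expand this rational in ℤ_7: compute digits iteratively via d_i = x_i mod 7, x_{i+1} = (x_i − d_i)/7. The first 4 digits are (1, 0, 1, 1).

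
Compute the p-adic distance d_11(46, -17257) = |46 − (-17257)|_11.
d_11(46, -17257) = 1/1331

Step 1 — x − y = 46 − (-17257) = 17303. Step 2 — v_11(17303) = 3 (factor: 17303 = (11^3 · 13); the sign does not affect v_p). Step 3 — |x − y|_11 = 11^{-3} = 1/1331.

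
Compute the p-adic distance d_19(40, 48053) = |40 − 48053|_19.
d_19(40, 48053) = 1/6859

Step 1 — x − y = 40 − 48053 = -48013. Step 2 — v_19(-48013) = 3 (factor: -48013 = −(19^3 · 7); the sign does not affect v_p). Step 3 — |x − y|_19 = 19^{-3} = 1/6859.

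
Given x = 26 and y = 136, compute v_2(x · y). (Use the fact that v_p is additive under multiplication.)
v_2(3536) = 4

v_p(x) = 1 (factor: 26 = 2^1 · 13); v_p(y) = 3 (factor: 136 = 2^3 · 17). Additivity: v_p(xy) = v_p(x) + v_p(y) = 1 + 3 = 4. (Direct check: xy = 3536 = 2^4 · (221).)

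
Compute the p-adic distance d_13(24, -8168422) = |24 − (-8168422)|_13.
d_13(24, -8168422) = 1/371293

Step 1 — x − y = 24 − (-8168422) = 8168446. Step 2 — v_13(8168446) = 5 (factor: 8168446 = (13^5 · 22); the sign does not affect v_p). Step 3 — |x − y|_13 = 13^{-5} = 1/371293.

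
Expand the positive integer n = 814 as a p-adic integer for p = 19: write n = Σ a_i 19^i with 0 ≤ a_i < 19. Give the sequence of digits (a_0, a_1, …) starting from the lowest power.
(a_0, a_1, …) = (16, 4, 2)

Repeated division by 19 gives the digits low-to-high: 814 = 16 + 4·19^1 + 2·19^2. Digit sequence: (16, 4, 2).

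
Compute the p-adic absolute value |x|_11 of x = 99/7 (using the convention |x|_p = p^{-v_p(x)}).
|99/7|_11 = 1/11

Step 1 — compute v_11(x) by factoring powers of 11 out of the numerator and denominator: v_11(99/7) = 1. Step 2 — apply |x|_p = p^{-v_p(x)} = 11^{-1} = 1/11.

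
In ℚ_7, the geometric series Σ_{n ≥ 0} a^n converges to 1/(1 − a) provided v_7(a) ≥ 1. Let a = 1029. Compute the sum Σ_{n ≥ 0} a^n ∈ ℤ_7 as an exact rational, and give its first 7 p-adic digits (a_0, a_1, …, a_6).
Σ a^n = 1/(1 − a) = -1/1028;  first 7 digits = (1, 0, 0, 3, 0, 0, 2)

v_7(a) = 3 ≥ 1, so the series converges in ℤ_7 to 1/(1 − a) = 1/(1 − 1029) = -1/1028. Expand this rational in ℤ_7: compute digits iteratively via d_i = x_i mod 7, x_{i+1} = (x_i − d_i)/7. The first 7 digits are (1, 0, 0, 3, 0, 0, 2).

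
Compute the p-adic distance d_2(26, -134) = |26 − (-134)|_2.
d_2(26, -134) = 1/32

Step 1 — x − y = 26 − (-134) = 160. Step 2 — v_2(160) = 5 (factor: 160 = (2^5 · 5); the sign does not affect v_p). Step 3 — |x − y|_2 = 2^{-5} = 1/32.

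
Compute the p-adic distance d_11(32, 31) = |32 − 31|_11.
d_11(32, 31) = 1

Step 1 — x − y = 32 − 31 = 1. Step 2 — v_11(1) = 0 (factor: 1 = (11^0 · 1); the sign does not affect v_p). Step 3 — |x − y|_11 = 11^{0} = 1.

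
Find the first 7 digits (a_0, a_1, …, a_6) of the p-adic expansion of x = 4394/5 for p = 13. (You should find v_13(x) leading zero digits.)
(a_0, …, a_6) = (0, 0, 0, 3, 5, 10, 7)

v_13(4394/5) = 3, so a_0 = ... = a_2 = 0. Factor out: x = 13^3 · u with u = 2/5 a unit in ℤ_13. Expand u iteratively via a_{v+i} = u_i mod 13, u_{i+1} = (u_i − a_{v+i})/13:
  u_0 = 2/5;  a_3 = 3;  u_1 = (u_0 − 3)/13 = -1/5
  u_1 = -1/5;  a_4 = 5;  u_2 = (u_1 − 5)/13 = -2/5
  u_2 = -2/5;  a_5 = 10;  u_3 = (u_2 − 10)/13 = -4/5
  u_3 = -4/5;  a_6 = 7;  u_4 = (u_3 − 7)/13 = -3/5
Digits: (0, 0, 0, 3, 5, 10, 7).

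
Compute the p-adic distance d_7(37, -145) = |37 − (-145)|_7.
d_7(37, -145) = 1/7

Step 1 — x − y = 37 − (-145) = 182. Step 2 — v_7(182) = 1 (factor: 182 = (7^1 · 26); the sign does not affect v_p). Step 3 — |x − y|_7 = 7^{-1} = 1/7.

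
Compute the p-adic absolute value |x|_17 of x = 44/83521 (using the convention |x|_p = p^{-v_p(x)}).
|44/83521|_17 = 83521

Step 1 — compute v_17(x) by factoring powers of 17 out of the numerator and denominator: v_17(44/83521) = -4. Step 2 — apply |x|_p = p^{-v_p(x)} = 17^{4} = 83521.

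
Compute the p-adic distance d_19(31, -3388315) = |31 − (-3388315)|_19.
d_19(31, -3388315) = 1/130321

Step 1 — x − y = 31 − (-3388315) = 3388346. Step 2 — v_19(3388346) = 4 (factor: 3388346 = (19^4 · 26); the sign does not affect v_p). Step 3 — |x − y|_19 = 19^{-4} = 1/130321.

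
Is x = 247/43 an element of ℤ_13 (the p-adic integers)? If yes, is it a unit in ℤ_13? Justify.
x ∈ ℤ_13 but not a unit; v_13(x) = 1 > 0

ℤ_13 = {x ∈ ℚ_13 : v_13(x) ≥ 0} and ℤ_13^× = {x ∈ ℤ_13 : v_13(x) = 0}. Here v_13(247/43) = v_13(num) − v_13(den) = 1; compare against these criteria.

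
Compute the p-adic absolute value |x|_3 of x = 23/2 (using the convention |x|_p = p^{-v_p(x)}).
|23/2|_3 = 1

Step 1 — compute v_3(x) by factoring powers of 3 out of the numerator and denominator: v_3(23/2) = 0. Step 2 — apply |x|_p = p^{-v_p(x)} = 3^{0} = 1.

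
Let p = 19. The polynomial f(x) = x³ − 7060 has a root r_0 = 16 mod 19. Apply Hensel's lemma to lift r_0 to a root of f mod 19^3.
r_2 = 2372 (mod 6859)

Hensel: r_{i+1} = r_i − f(r_i)/f′(r_i) mod 19^{i+2}, where f′(x) = 3x². Iterate:
  r_0 = 16 (mod 19)
  r_1 = 206 (mod 361)
  r_2 = 2372 (mod 6859)
Final: r = 2372 with f(r) ≡ 0 mod 19^3.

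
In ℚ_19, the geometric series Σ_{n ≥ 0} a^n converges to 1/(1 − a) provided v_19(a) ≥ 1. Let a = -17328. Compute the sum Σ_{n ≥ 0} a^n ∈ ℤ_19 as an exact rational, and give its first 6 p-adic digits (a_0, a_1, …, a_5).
Σ a^n = 1/(1 − a) = 1/17329;  first 6 digits = (1, 0, 9, 16, 4, 7)

v_19(a) = 2 ≥ 1, so the series converges in ℤ_19 to 1/(1 − a) = 1/(1 − (-17328)) = 1/17329. Expand this rational in ℤ_19: compute digits iteratively via d_i = x_i mod 19, x_{i+1} = (x_i − d_i)/19. The first 6 digits are (1, 0, 9, 16, 4, 7).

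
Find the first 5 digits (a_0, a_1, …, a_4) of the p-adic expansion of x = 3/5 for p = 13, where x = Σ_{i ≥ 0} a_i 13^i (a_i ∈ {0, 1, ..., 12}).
(a_0, …, a_4) = (11, 7, 2, 5, 10)

v_13(3/5) = 0 (numerator and denominator both coprime to 13), so x ∈ ℤ_13^×. Compute digits iteratively via a_i = x_i mod 13, x_{i+1} = (x_i − a_i)/13, with x_0 = x:
  x_0 = 3/5;  a_0 = 11;  x_1 = (x_0 − 11)/13 = -4/5
  x_1 = -4/5;  a_1 = 7;  x_2 = (x_1 − 7)/13 = -3/5
  x_2 = -3/5;  a_2 = 2;  x_3 = (x_2 − 2)/13 = -1/5
  x_3 = -1/5;  a_3 = 5;  x_4 = (x_3 − 5)/13 = -2/5
  x_4 = -2/5;  a_4 = 10;  x_5 = (x_4 − 10)/13 = -4/5
Digits: (11, 7, 2, 5, 10).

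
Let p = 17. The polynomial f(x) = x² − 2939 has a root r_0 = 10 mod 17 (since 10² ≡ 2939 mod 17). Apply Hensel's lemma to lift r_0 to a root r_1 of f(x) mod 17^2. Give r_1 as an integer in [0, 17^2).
r_1 = 282 (mod 289)

Hensel's recurrence: r_{i+1} = r_i − f(r_i)·(f′(r_i))^{-1} mod 17^{i+2}, with f′(x) = 2x. Iterate:
  r_0 = 10 (mod 17)
  r_1 = 282 (mod 289)
Final: r_1 = 282, and one checks f(r_1) ≡ 0 mod 17^2.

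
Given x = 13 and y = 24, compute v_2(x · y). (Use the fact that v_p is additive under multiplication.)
v_2(312) = 3

v_p(x) = 0 (factor: 13 = 2^0 · 13); v_p(y) = 3 (factor: 24 = 2^3 · 3). Additivity: v_p(xy) = v_p(x) + v_p(y) = 0 + 3 = 3. (Direct check: xy = 312 = 2^3 · (39).)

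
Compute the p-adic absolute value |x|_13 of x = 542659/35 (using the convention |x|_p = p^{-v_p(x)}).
|542659/35|_13 = 1/28561

Step 1 — compute v_13(x) by factoring powers of 13 out of the numerator and denominator: v_13(542659/35) = 4. Step 2 — apply |x|_p = p^{-v_p(x)} = 13^{-4} = 1/28561.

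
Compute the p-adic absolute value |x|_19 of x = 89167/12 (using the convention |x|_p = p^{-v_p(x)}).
|89167/12|_19 = 1/6859

Step 1 — compute v_19(x) by factoring powers of 19 out of the numerator and denominator: v_19(89167/12) = 3. Step 2 — apply |x|_p = p^{-v_p(x)} = 19^{-3} = 1/6859.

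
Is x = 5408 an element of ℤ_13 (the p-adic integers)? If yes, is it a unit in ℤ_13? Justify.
x ∈ ℤ_13 but not a unit; v_13(x) = 2 > 0

ℤ_13 = {x ∈ ℚ_13 : v_13(x) ≥ 0} and ℤ_13^× = {x ∈ ℤ_13 : v_13(x) = 0}. Here v_13(5408) = v_13(num) − v_13(den) = 2; compare against these criteria.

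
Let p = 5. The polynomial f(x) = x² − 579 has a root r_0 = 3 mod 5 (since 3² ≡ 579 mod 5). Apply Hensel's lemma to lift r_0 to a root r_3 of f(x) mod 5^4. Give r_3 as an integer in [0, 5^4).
r_3 = 323 (mod 625)

Hensel's recurrence: r_{i+1} = r_i − f(r_i)·(f′(r_i))^{-1} mod 5^{i+2}, with f′(x) = 2x. Iterate:
  r_0 = 3 (mod 5)
  r_1 = 23 (mod 25)
  r_2 = 73 (mod 125)
  r_3 = 323 (mod 625)
Final: r_3 = 323, and one checks f(r_3) ≡ 0 mod 5^4.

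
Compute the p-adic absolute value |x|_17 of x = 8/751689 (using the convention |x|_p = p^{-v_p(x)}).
|8/751689|_17 = 83521

Step 1 — compute v_17(x) by factoring powers of 17 out of the numerator and denominator: v_17(8/751689) = -4. Step 2 — apply |x|_p = p^{-v_p(x)} = 17^{4} = 83521.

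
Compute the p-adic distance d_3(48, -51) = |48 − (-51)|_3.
d_3(48, -51) = 1/9

Step 1 — x − y = 48 − (-51) = 99. Step 2 — v_3(99) = 2 (factor: 99 = (3^2 · 11); the sign does not affect v_p). Step 3 — |x − y|_3 = 3^{-2} = 1/9.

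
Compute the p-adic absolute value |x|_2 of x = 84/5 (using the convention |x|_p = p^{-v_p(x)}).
|84/5|_2 = 1/4

Step 1 — compute v_2(x) by factoring powers of 2 out of the numerator and denominator: v_2(84/5) = 2. Step 2 — apply |x|_p = p^{-v_p(x)} = 2^{-2} = 1/4.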